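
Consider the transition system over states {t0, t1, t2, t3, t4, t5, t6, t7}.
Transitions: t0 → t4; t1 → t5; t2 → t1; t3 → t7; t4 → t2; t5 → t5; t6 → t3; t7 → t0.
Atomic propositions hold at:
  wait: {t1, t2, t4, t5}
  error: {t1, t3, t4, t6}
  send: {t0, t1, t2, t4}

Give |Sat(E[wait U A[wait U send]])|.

A[wait U send]: least fixpoint, start Z0 = Sat(send) = {t0, t1, t2, t4}, add states in Sat(wait) with every successor in Z. Already a fixed point.
Sat(A[wait U send]) = {t0, t1, t2, t4}
E[wait U A[wait U send]]: least fixpoint, start Z0 = Sat(A[wait U send]) = {t0, t1, t2, t4}, add states in Sat(wait) with some successor in Z. Already a fixed point.
Sat(E[wait U A[wait U send]]) = {t0, t1, t2, t4}
|Sat(E[wait U A[wait U send]])| = |{t0, t1, t2, t4}| = 4.

4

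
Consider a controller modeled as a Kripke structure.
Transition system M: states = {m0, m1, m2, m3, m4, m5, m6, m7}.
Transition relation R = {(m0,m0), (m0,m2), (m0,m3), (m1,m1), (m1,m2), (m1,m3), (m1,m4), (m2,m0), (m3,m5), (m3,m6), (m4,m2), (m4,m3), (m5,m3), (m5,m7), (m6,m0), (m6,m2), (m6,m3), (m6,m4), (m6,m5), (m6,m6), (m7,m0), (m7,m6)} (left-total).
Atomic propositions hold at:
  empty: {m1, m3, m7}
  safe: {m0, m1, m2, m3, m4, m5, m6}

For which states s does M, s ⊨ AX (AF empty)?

AF empty: least fixpoint, start Z0 = {m1, m3, m7}, add states with every successor in Z. Z1 = {m1, m3, m5, m7}; fixed.
Sat(AF empty) = {m1, m3, m5, m7}
Sat(AX (AF empty)) = {s : every successor in {m1, m3, m5, m7}} = {m5}

{m5}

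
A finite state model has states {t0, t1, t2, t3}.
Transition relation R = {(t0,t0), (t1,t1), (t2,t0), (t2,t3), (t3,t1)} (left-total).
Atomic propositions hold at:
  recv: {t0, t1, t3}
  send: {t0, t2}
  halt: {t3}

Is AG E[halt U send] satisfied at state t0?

Yes

E[halt U send]: least fixpoint, start Z0 = Sat(send) = {t0, t2}, add states in Sat(halt) with some successor in Z. Already a fixed point.
Sat(E[halt U send]) = {t0, t2}
AG E[halt U send]: greatest fixpoint, start Z0 = {t0, t2}, keep only states in Sat with every successor in Z. Z1 = {t0}; fixed.
Sat(AG E[halt U send]) = {t0}
t0 ∈ Sat(AG E[halt U send]) = {t0}, so the formula holds at t0.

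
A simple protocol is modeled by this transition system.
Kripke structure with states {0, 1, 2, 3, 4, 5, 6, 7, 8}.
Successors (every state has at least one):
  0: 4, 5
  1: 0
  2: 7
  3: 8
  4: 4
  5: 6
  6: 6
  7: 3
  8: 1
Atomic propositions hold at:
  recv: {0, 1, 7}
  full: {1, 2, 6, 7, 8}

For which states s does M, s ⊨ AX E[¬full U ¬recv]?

{0, 1, 3, 4, 5, 6, 7}

Sat(¬full) = {0, 3, 4, 5}
Sat(¬recv) = {2, 3, 4, 5, 6, 8}
E[¬full U ¬recv]: least fixpoint, start Z0 = Sat(¬recv) = {2, 3, 4, 5, 6, 8}, add states in Sat(¬full) with some successor in Z. Z1 = {0, 2, 3, 4, 5, 6, 8}; fixed.
Sat(E[¬full U ¬recv]) = {0, 2, 3, 4, 5, 6, 8}
Sat(AX E[¬full U ¬recv]) = {s : every successor in {0, 2, 3, 4, 5, 6, 8}} = {0, 1, 3, 4, 5, 6, 7}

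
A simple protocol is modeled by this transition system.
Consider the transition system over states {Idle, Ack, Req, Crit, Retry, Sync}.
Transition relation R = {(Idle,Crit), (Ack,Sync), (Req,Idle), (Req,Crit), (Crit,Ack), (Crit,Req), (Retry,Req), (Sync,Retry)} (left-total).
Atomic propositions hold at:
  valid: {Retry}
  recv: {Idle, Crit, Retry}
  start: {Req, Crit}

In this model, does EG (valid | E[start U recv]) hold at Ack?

No

E[start U recv]: least fixpoint, start Z0 = Sat(recv) = {Idle, Crit, Retry}, add states in Sat(start) with some successor in Z. Z1 = {Idle, Req, Crit, Retry}; fixed.
Sat(E[start U recv]) = {Idle, Req, Crit, Retry}
Sat(valid | E[start U recv]) = {Idle, Req, Crit, Retry}
EG (valid | E[start U recv]): greatest fixpoint, start Z0 = {Idle, Req, Crit, Retry}, keep only states in Sat with some successor in Z. Already a fixed point.
Sat(EG (valid | E[start U recv])) = {Idle, Req, Crit, Retry}
Ack ∉ Sat(EG (valid | E[start U recv])) = {Idle, Req, Crit, Retry}, so the formula does not hold at Ack.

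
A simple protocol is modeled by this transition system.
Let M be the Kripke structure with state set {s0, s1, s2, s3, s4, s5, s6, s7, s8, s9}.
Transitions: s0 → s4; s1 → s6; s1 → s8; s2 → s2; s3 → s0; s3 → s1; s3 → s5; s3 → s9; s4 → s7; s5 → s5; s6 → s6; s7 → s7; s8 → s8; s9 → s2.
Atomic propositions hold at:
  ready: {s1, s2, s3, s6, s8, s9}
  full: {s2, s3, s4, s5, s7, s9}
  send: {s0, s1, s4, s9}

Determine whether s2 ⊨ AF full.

Yes

AF full: least fixpoint, start Z0 = {s2, s3, s4, s5, s7, s9}, add states with every successor in Z. Z1 = {s0, s2, s3, s4, s5, s7, s9}; fixed.
Sat(AF full) = {s0, s2, s3, s4, s5, s7, s9}
s2 ∈ Sat(AF full) = {s0, s2, s3, s4, s5, s7, s9}, so the formula holds at s2.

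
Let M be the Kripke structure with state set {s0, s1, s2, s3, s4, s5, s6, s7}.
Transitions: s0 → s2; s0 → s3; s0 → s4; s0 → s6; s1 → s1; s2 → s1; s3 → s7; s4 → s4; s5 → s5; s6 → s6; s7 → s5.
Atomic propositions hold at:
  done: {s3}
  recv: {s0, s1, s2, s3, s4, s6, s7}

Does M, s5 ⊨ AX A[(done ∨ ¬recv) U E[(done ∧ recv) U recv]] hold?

Sat(¬recv) = {s5}
Sat(done ∨ ¬recv) = {s3, s5}
Sat(done ∧ recv) = {s3}
E[(done ∧ recv) U recv]: least fixpoint, start Z0 = Sat(recv) = {s0, s1, s2, s3, s4, s6, s7}, add states in Sat(done ∧ recv) with some successor in Z. Already a fixed point.
Sat(E[(done ∧ recv) U recv]) = {s0, s1, s2, s3, s4, s6, s7}
A[(done ∨ ¬recv) U E[(done ∧ recv) U recv]]: least fixpoint, start Z0 = Sat(E[(done ∧ recv) U recv]) = {s0, s1, s2, s3, s4, s6, s7}, add states in Sat(done ∨ ¬recv) with every successor in Z. Already a fixed point.
Sat(A[(done ∨ ¬recv) U E[(done ∧ recv) U recv]]) = {s0, s1, s2, s3, s4, s6, s7}
Sat(AX A[(done ∨ ¬recv) U E[(done ∧ recv) U recv]]) = {s : every successor in {s0, s1, s2, s3, s4, s6, s7}} = {s0, s1, s2, s3, s4, s6}
s5 ∉ Sat(AX A[(done ∨ ¬recv) U E[(done ∧ recv) U recv]]) = {s0, s1, s2, s3, s4, s6}, so the formula does not hold at s5.

No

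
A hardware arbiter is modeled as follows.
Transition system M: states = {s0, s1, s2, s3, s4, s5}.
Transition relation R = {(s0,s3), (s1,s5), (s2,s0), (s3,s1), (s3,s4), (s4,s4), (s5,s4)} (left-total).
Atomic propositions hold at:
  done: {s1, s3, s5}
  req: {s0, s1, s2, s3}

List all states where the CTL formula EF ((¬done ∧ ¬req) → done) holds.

{s0, s1, s2, s3, s5}

Sat(¬done) = {s0, s2, s4}
Sat(¬req) = {s4, s5}
Sat(¬done ∧ ¬req) = {s4}
Sat((¬done ∧ ¬req) → done) = {s0, s1, s2, s3, s5}
EF ((¬done ∧ ¬req) → done): least fixpoint, start Z0 = {s0, s1, s2, s3, s5}, add states with some successor in Z. Already a fixed point.
Sat(EF ((¬done ∧ ¬req) → done)) = {s0, s1, s2, s3, s5}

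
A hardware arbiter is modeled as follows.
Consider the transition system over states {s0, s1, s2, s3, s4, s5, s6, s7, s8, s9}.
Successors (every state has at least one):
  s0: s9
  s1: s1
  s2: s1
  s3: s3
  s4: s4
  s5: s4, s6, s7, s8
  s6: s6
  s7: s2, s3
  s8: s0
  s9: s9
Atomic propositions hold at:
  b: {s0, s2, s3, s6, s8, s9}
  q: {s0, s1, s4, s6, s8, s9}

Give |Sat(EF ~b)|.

Sat(~b) = {s1, s4, s5, s7}
EF ~b: least fixpoint, start Z0 = {s1, s4, s5, s7}, add states with some successor in Z. Z1 = {s1, s2, s4, s5, s7}; fixed.
Sat(EF ~b) = {s1, s2, s4, s5, s7}
|Sat(EF ~b)| = |{s1, s2, s4, s5, s7}| = 5.

5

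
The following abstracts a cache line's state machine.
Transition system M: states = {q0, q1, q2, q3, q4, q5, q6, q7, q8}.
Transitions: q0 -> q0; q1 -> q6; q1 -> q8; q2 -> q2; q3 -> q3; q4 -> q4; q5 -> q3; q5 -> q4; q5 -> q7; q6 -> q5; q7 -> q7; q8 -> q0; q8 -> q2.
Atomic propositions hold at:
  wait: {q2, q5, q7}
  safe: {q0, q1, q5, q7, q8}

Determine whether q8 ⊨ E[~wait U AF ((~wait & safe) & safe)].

Sat(~wait) = {q0, q1, q3, q4, q6, q8}
Sat(~wait & safe) = {q0, q1, q8}
Sat((~wait & safe) & safe) = {q0, q1, q8}
AF ((~wait & safe) & safe): least fixpoint, start Z0 = {q0, q1, q8}, add states with every successor in Z. Already a fixed point.
Sat(AF ((~wait & safe) & safe)) = {q0, q1, q8}
E[~wait U AF ((~wait & safe) & safe)]: least fixpoint, start Z0 = Sat(AF ((~wait & safe) & safe)) = {q0, q1, q8}, add states in Sat(~wait) with some successor in Z. Already a fixed point.
Sat(E[~wait U AF ((~wait & safe) & safe)]) = {q0, q1, q8}
q8 ∈ Sat(E[~wait U AF ((~wait & safe) & safe)]) = {q0, q1, q8}, so the formula holds at q8.

Yes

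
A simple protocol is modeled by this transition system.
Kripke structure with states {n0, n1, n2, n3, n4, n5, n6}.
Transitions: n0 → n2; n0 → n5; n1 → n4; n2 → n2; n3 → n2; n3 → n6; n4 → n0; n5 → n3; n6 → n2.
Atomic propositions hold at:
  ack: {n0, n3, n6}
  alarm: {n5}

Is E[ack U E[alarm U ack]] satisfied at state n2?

E[alarm U ack]: least fixpoint, start Z0 = Sat(ack) = {n0, n3, n6}, add states in Sat(alarm) with some successor in Z. Z1 = {n0, n3, n5, n6}; fixed.
Sat(E[alarm U ack]) = {n0, n3, n5, n6}
E[ack U E[alarm U ack]]: least fixpoint, start Z0 = Sat(E[alarm U ack]) = {n0, n3, n5, n6}, add states in Sat(ack) with some successor in Z. Already a fixed point.
Sat(E[ack U E[alarm U ack]]) = {n0, n3, n5, n6}
n2 ∉ Sat(E[ack U E[alarm U ack]]) = {n0, n3, n5, n6}, so the formula does not hold at n2.

No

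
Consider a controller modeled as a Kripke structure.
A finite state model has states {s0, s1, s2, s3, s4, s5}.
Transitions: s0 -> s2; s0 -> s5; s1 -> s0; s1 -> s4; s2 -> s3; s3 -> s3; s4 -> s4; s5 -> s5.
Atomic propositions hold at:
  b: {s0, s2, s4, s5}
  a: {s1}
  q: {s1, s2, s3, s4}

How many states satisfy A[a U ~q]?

2

Sat(~q) = {s0, s5}
A[a U ~q]: least fixpoint, start Z0 = Sat(~q) = {s0, s5}, add states in Sat(a) with every successor in Z. Already a fixed point.
Sat(A[a U ~q]) = {s0, s5}
|Sat(A[a U ~q])| = |{s0, s5}| = 2.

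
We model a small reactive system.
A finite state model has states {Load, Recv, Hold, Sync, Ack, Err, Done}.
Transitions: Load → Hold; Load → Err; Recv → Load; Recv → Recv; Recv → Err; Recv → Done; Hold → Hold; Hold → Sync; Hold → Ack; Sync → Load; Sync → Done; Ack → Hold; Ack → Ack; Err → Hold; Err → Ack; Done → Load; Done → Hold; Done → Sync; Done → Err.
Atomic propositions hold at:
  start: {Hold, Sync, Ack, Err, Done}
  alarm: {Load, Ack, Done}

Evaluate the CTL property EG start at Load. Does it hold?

No

EG start: greatest fixpoint, start Z0 = {Hold, Sync, Ack, Err, Done}, keep only states in Sat with some successor in Z. Already a fixed point.
Sat(EG start) = {Hold, Sync, Ack, Err, Done}
Load ∉ Sat(EG start) = {Hold, Sync, Ack, Err, Done}, so the formula does not hold at Load.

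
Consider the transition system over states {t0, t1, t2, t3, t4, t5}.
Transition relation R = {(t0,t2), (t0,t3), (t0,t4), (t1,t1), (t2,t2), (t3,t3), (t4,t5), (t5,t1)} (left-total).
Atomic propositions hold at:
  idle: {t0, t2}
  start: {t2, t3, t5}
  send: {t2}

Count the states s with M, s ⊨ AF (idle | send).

Sat(idle | send) = {t0, t2}
AF (idle | send): least fixpoint, start Z0 = {t0, t2}, add states with every successor in Z. Already a fixed point.
Sat(AF (idle | send)) = {t0, t2}
|Sat(AF (idle | send))| = |{t0, t2}| = 2.

2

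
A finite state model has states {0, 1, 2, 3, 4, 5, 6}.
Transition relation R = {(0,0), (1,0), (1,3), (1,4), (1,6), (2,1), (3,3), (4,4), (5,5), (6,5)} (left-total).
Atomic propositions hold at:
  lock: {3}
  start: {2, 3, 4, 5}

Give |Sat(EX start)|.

5

Sat(EX start) = {s : some successor in {2, 3, 4, 5}} = {1, 3, 4, 5, 6}
|Sat(EX start)| = |{1, 3, 4, 5, 6}| = 5.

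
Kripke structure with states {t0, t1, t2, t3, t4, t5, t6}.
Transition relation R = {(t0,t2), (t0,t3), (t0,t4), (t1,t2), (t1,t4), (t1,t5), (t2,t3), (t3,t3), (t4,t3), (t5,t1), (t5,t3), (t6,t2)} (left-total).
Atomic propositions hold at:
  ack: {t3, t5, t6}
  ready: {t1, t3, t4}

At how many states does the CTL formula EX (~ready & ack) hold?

Sat(~ready) = {t0, t2, t5, t6}
Sat(~ready & ack) = {t5, t6}
Sat(EX (~ready & ack)) = {s : some successor in {t5, t6}} = {t1}
|Sat(EX (~ready & ack))| = |{t1}| = 1.

1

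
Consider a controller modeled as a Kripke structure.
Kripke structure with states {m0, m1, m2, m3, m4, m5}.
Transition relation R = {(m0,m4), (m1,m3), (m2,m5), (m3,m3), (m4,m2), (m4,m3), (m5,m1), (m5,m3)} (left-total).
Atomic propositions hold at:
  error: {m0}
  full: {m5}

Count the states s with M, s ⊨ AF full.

2

AF full: least fixpoint, start Z0 = {m5}, add states with every successor in Z. Z1 = {m2, m5}; fixed.
Sat(AF full) = {m2, m5}
|Sat(AF full)| = |{m2, m5}| = 2.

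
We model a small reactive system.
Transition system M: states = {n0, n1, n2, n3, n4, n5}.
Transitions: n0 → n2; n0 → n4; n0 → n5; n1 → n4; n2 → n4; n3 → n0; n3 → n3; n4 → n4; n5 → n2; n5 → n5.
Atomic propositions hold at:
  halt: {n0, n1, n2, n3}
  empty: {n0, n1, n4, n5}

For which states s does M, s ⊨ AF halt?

AF halt: least fixpoint, start Z0 = {n0, n1, n2, n3}, add states with every successor in Z. Already a fixed point.
Sat(AF halt) = {n0, n1, n2, n3}

{n0, n1, n2, n3}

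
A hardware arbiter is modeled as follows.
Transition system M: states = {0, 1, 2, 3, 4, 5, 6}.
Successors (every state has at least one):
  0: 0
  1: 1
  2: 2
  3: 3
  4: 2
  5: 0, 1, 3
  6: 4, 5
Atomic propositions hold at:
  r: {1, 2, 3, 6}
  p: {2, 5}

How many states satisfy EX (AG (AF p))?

3

AF p: least fixpoint, start Z0 = {2, 5}, add states with every successor in Z. Z1 = {2, 4, 5}; Z2 = {2, 4, 5, 6}; fixed.
Sat(AF p) = {2, 4, 5, 6}
AG (AF p): greatest fixpoint, start Z0 = {2, 4, 5, 6}, keep only states in Sat with every successor in Z. Z1 = {2, 4, 6}; Z2 = {2, 4}; fixed.
Sat(AG (AF p)) = {2, 4}
Sat(EX (AG (AF p))) = {s : some successor in {2, 4}} = {2, 4, 6}
|Sat(EX (AG (AF p)))| = |{2, 4, 6}| = 3.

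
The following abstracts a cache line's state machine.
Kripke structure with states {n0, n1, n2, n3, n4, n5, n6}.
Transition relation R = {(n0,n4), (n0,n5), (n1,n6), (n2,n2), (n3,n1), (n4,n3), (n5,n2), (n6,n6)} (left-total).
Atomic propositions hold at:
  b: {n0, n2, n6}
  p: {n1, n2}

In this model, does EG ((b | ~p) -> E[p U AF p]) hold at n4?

No

Sat(~p) = {n0, n3, n4, n5, n6}
Sat(b | ~p) = {n0, n2, n3, n4, n5, n6}
AF p: least fixpoint, start Z0 = {n1, n2}, add states with every successor in Z. Z1 = {n1, n2, n3, n5}; Z2 = {n1, n2, n3, n4, n5}; Z3 = {n0, n1, n2, n3, n4, n5}; fixed.
Sat(AF p) = {n0, n1, n2, n3, n4, n5}
E[p U AF p]: least fixpoint, start Z0 = Sat(AF p) = {n0, n1, n2, n3, n4, n5}, add states in Sat(p) with some successor in Z. Already a fixed point.
Sat(E[p U AF p]) = {n0, n1, n2, n3, n4, n5}
Sat((b | ~p) -> E[p U AF p]) = {n0, n1, n2, n3, n4, n5}
EG ((b | ~p) -> E[p U AF p]): greatest fixpoint, start Z0 = {n0, n1, n2, n3, n4, n5}, keep only states in Sat with some successor in Z. Z1 = {n0, n2, n3, n4, n5}; Z2 = {n0, n2, n4, n5}; Z3 = {n0, n2, n5}; fixed.
Sat(EG ((b | ~p) -> E[p U AF p])) = {n0, n2, n5}
n4 ∉ Sat(EG ((b | ~p) -> E[p U AF p])) = {n0, n2, n5}, so the formula does not hold at n4.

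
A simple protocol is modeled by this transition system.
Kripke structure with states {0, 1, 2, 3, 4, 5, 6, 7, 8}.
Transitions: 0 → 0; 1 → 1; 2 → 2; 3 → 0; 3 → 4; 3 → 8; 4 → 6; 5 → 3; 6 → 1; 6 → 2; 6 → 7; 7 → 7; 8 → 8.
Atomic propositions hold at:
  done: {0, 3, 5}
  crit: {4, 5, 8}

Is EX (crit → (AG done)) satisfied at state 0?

Yes

AG done: greatest fixpoint, start Z0 = {0, 3, 5}, keep only states in Sat with every successor in Z. Z1 = {0, 5}; Z2 = {0}; fixed.
Sat(AG done) = {0}
Sat(crit → (AG done)) = {0, 1, 2, 3, 6, 7}
Sat(EX (crit → (AG done))) = {s : some successor in {0, 1, 2, 3, 6, 7}} = {0, 1, 2, 3, 4, 5, 6, 7}
0 ∈ Sat(EX (crit → (AG done))) = {0, 1, 2, 3, 4, 5, 6, 7}, so the formula holds at 0.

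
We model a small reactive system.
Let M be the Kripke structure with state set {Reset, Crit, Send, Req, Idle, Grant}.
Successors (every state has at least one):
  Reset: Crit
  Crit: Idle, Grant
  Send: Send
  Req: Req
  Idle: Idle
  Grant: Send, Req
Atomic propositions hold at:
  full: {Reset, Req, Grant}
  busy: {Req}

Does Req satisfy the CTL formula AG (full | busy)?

Sat(full | busy) = {Reset, Req, Grant}
AG (full | busy): greatest fixpoint, start Z0 = {Reset, Req, Grant}, keep only states in Sat with every successor in Z. Z1 = {Req}; fixed.
Sat(AG (full | busy)) = {Req}
Req ∈ Sat(AG (full | busy)) = {Req}, so the formula holds at Req.

Yes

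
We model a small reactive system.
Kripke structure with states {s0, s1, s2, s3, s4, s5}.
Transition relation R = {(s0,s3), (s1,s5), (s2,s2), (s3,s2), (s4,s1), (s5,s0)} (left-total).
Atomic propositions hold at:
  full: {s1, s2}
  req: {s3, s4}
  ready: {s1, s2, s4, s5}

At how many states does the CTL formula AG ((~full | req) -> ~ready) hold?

3

Sat(~full) = {s0, s3, s4, s5}
Sat(~full | req) = {s0, s3, s4, s5}
Sat(~ready) = {s0, s3}
Sat((~full | req) -> ~ready) = {s0, s1, s2, s3}
AG ((~full | req) -> ~ready): greatest fixpoint, start Z0 = {s0, s1, s2, s3}, keep only states in Sat with every successor in Z. Z1 = {s0, s2, s3}; fixed.
Sat(AG ((~full | req) -> ~ready)) = {s0, s2, s3}
|Sat(AG ((~full | req) -> ~ready))| = |{s0, s2, s3}| = 3.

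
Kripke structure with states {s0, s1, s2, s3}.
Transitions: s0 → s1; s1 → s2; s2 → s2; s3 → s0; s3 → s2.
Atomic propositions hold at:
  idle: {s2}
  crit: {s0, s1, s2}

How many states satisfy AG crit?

AG crit: greatest fixpoint, start Z0 = {s0, s1, s2}, keep only states in Sat with every successor in Z. Already a fixed point.
Sat(AG crit) = {s0, s1, s2}
|Sat(AG crit)| = |{s0, s1, s2}| = 3.

3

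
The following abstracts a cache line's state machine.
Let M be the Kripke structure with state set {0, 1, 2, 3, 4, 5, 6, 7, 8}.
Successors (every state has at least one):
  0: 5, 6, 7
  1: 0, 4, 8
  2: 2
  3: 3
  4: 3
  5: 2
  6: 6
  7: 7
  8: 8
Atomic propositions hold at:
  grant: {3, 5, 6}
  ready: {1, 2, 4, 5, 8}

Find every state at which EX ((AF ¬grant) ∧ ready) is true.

Sat(¬grant) = {0, 1, 2, 4, 7, 8}
AF ¬grant: least fixpoint, start Z0 = {0, 1, 2, 4, 7, 8}, add states with every successor in Z. Z1 = {0, 1, 2, 4, 5, 7, 8}; fixed.
Sat(AF ¬grant) = {0, 1, 2, 4, 5, 7, 8}
Sat((AF ¬grant) ∧ ready) = {1, 2, 4, 5, 8}
Sat(EX ((AF ¬grant) ∧ ready)) = {s : some successor in {1, 2, 4, 5, 8}} = {0, 1, 2, 5, 8}

{0, 1, 2, 5, 8}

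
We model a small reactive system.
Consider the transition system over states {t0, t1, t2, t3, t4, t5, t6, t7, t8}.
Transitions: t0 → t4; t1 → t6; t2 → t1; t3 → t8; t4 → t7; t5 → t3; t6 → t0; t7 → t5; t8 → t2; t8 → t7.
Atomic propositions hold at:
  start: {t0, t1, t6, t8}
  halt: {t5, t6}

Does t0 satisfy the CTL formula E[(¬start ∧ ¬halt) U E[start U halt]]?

No

Sat(¬start) = {t2, t3, t4, t5, t7}
Sat(¬halt) = {t0, t1, t2, t3, t4, t7, t8}
Sat(¬start ∧ ¬halt) = {t2, t3, t4, t7}
E[start U halt]: least fixpoint, start Z0 = Sat(halt) = {t5, t6}, add states in Sat(start) with some successor in Z. Z1 = {t1, t5, t6}; fixed.
Sat(E[start U halt]) = {t1, t5, t6}
E[(¬start ∧ ¬halt) U E[start U halt]]: least fixpoint, start Z0 = Sat(E[start U halt]) = {t1, t5, t6}, add states in Sat(¬start ∧ ¬halt) with some successor in Z. Z1 = {t1, t2, t5, t6, t7}; Z2 = {t1, t2, t4, t5, t6, t7}; fixed.
Sat(E[(¬start ∧ ¬halt) U E[start U halt]]) = {t1, t2, t4, t5, t6, t7}
t0 ∉ Sat(E[(¬start ∧ ¬halt) U E[start U halt]]) = {t1, t2, t4, t5, t6, t7}, so the formula does not hold at t0.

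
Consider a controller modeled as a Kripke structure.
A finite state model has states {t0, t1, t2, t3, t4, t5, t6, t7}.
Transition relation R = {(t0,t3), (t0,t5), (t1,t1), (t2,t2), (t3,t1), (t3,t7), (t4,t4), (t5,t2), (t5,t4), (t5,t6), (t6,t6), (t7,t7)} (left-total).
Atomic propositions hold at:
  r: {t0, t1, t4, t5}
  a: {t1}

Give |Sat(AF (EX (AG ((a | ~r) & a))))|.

Sat(~r) = {t2, t3, t6, t7}
Sat(a | ~r) = {t1, t2, t3, t6, t7}
Sat((a | ~r) & a) = {t1}
AG ((a | ~r) & a): greatest fixpoint, start Z0 = {t1}, keep only states in Sat with every successor in Z. Already a fixed point.
Sat(AG ((a | ~r) & a)) = {t1}
Sat(EX (AG ((a | ~r) & a))) = {s : some successor in {t1}} = {t1, t3}
AF (EX (AG ((a | ~r) & a))): least fixpoint, start Z0 = {t1, t3}, add states with every successor in Z. Already a fixed point.
Sat(AF (EX (AG ((a | ~r) & a)))) = {t1, t3}
|Sat(AF (EX (AG ((a | ~r) & a))))| = |{t1, t3}| = 2.

2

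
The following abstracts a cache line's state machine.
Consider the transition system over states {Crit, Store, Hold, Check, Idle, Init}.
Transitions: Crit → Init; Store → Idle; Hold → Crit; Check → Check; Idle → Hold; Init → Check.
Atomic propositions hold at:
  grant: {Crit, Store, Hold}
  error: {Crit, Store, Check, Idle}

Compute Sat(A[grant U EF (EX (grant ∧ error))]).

{Store, Hold, Idle}

Sat(grant ∧ error) = {Crit, Store}
Sat(EX (grant ∧ error)) = {s : some successor in {Crit, Store}} = {Hold}
EF (EX (grant ∧ error)): least fixpoint, start Z0 = {Hold}, add states with some successor in Z. Z1 = {Hold, Idle}; Z2 = {Store, Hold, Idle}; fixed.
Sat(EF (EX (grant ∧ error))) = {Store, Hold, Idle}
A[grant U EF (EX (grant ∧ error))]: least fixpoint, start Z0 = Sat(EF (EX (grant ∧ error))) = {Store, Hold, Idle}, add states in Sat(grant) with every successor in Z. Already a fixed point.
Sat(A[grant U EF (EX (grant ∧ error))]) = {Store, Hold, Idle}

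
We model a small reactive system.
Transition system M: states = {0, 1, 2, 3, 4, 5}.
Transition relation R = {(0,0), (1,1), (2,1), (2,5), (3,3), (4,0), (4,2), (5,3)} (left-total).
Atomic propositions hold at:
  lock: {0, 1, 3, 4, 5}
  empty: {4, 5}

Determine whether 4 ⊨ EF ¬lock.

Sat(¬lock) = {2}
EF ¬lock: least fixpoint, start Z0 = {2}, add states with some successor in Z. Z1 = {2, 4}; fixed.
Sat(EF ¬lock) = {2, 4}
4 ∈ Sat(EF ¬lock) = {2, 4}, so the formula holds at 4.

Yes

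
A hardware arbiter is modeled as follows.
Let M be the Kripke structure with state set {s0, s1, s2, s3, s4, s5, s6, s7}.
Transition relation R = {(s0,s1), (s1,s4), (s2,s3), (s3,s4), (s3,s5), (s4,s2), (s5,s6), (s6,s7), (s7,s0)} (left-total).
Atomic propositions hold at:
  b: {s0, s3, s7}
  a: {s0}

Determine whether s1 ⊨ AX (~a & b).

Sat(~a) = {s1, s2, s3, s4, s5, s6, s7}
Sat(~a & b) = {s3, s7}
Sat(AX (~a & b)) = {s : every successor in {s3, s7}} = {s2, s6}
s1 ∉ Sat(AX (~a & b)) = {s2, s6}, so the formula does not hold at s1.

No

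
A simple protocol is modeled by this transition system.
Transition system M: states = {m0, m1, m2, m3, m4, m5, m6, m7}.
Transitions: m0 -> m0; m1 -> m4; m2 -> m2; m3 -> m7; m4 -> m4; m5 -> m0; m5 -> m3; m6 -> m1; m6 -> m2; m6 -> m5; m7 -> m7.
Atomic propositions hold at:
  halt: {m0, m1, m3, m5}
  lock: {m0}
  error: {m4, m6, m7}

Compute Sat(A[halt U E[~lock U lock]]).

{m0, m5, m6}

Sat(~lock) = {m1, m2, m3, m4, m5, m6, m7}
E[~lock U lock]: least fixpoint, start Z0 = Sat(lock) = {m0}, add states in Sat(~lock) with some successor in Z. Z1 = {m0, m5}; Z2 = {m0, m5, m6}; fixed.
Sat(E[~lock U lock]) = {m0, m5, m6}
A[halt U E[~lock U lock]]: least fixpoint, start Z0 = Sat(E[~lock U lock]) = {m0, m5, m6}, add states in Sat(halt) with every successor in Z. Already a fixed point.
Sat(A[halt U E[~lock U lock]]) = {m0, m5, m6}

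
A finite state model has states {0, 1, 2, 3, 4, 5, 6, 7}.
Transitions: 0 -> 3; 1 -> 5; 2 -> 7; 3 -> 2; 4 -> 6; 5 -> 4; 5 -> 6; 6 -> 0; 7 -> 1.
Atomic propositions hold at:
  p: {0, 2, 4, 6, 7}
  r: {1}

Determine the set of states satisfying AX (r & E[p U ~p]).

Sat(~p) = {1, 3, 5}
E[p U ~p]: least fixpoint, start Z0 = Sat(~p) = {1, 3, 5}, add states in Sat(p) with some successor in Z. Z1 = {0, 1, 3, 5, 7}; Z2 = {0, 1, 2, 3, 5, 6, 7}; Z3 = {0, 1, 2, 3, 4, 5, 6, 7}; fixed.
Sat(E[p U ~p]) = {0, 1, 2, 3, 4, 5, 6, 7}
Sat(r & E[p U ~p]) = {1}
Sat(AX (r & E[p U ~p])) = {s : every successor in {1}} = {7}

{7}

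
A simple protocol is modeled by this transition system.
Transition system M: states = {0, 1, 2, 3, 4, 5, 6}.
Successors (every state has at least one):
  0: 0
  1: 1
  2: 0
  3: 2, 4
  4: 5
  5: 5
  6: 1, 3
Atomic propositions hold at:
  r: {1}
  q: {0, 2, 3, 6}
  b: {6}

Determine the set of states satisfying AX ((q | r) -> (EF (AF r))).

{1, 4, 5}

Sat(q | r) = {0, 1, 2, 3, 6}
AF r: least fixpoint, start Z0 = {1}, add states with every successor in Z. Already a fixed point.
Sat(AF r) = {1}
EF (AF r): least fixpoint, start Z0 = {1}, add states with some successor in Z. Z1 = {1, 6}; fixed.
Sat(EF (AF r)) = {1, 6}
Sat((q | r) -> (EF (AF r))) = {1, 4, 5, 6}
Sat(AX ((q | r) -> (EF (AF r)))) = {s : every successor in {1, 4, 5, 6}} = {1, 4, 5}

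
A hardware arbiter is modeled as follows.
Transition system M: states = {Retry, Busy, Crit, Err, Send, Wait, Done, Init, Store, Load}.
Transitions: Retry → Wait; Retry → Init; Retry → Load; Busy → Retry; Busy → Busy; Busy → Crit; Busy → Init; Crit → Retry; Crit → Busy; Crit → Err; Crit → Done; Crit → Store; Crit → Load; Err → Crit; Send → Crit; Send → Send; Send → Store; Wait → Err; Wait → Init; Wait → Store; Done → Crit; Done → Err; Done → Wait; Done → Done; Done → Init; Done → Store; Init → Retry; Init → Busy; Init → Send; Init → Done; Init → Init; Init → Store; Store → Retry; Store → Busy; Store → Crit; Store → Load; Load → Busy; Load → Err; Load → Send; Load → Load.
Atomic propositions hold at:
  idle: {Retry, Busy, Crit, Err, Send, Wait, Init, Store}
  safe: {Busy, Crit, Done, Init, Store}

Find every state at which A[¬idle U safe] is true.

Sat(¬idle) = {Done, Load}
A[¬idle U safe]: least fixpoint, start Z0 = Sat(safe) = {Busy, Crit, Done, Init, Store}, add states in Sat(¬idle) with every successor in Z. Already a fixed point.
Sat(A[¬idle U safe]) = {Busy, Crit, Done, Init, Store}

{Busy, Crit, Done, Init, Store}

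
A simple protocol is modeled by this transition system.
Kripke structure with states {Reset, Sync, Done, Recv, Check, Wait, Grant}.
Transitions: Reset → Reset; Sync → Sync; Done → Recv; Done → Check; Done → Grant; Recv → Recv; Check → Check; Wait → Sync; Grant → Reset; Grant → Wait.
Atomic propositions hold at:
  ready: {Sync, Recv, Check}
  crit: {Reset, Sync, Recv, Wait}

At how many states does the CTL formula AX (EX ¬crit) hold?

1

Sat(¬crit) = {Done, Check, Grant}
Sat(EX ¬crit) = {s : some successor in {Done, Check, Grant}} = {Done, Check}
Sat(AX (EX ¬crit)) = {s : every successor in {Done, Check}} = {Check}
|Sat(AX (EX ¬crit))| = |{Check}| = 1.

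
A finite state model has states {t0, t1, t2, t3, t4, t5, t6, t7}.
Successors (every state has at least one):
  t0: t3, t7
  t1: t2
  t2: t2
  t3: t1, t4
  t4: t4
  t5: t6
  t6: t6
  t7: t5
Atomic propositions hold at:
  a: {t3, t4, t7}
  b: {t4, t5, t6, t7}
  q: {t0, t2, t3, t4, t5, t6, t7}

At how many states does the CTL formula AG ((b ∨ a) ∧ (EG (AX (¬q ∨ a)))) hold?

Sat(b ∨ a) = {t3, t4, t5, t6, t7}
Sat(¬q) = {t1}
Sat(¬q ∨ a) = {t1, t3, t4, t7}
Sat(AX (¬q ∨ a)) = {s : every successor in {t1, t3, t4, t7}} = {t0, t3, t4}
EG (AX (¬q ∨ a)): greatest fixpoint, start Z0 = {t0, t3, t4}, keep only states in Sat with some successor in Z. Already a fixed point.
Sat(EG (AX (¬q ∨ a))) = {t0, t3, t4}
Sat((b ∨ a) ∧ (EG (AX (¬q ∨ a)))) = {t3, t4}
AG ((b ∨ a) ∧ (EG (AX (¬q ∨ a)))): greatest fixpoint, start Z0 = {t3, t4}, keep only states in Sat with every successor in Z. Z1 = {t4}; fixed.
Sat(AG ((b ∨ a) ∧ (EG (AX (¬q ∨ a))))) = {t4}
|Sat(AG ((b ∨ a) ∧ (EG (AX (¬q ∨ a)))))| = |{t4}| = 1.

1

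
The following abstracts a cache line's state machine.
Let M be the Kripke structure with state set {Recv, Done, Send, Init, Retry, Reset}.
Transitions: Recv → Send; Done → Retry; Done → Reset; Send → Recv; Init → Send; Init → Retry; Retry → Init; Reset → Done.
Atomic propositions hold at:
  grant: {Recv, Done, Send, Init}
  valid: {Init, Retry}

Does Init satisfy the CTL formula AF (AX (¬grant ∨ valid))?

No

Sat(¬grant) = {Retry, Reset}
Sat(¬grant ∨ valid) = {Init, Retry, Reset}
Sat(AX (¬grant ∨ valid)) = {s : every successor in {Init, Retry, Reset}} = {Done, Retry}
AF (AX (¬grant ∨ valid)): least fixpoint, start Z0 = {Done, Retry}, add states with every successor in Z. Z1 = {Done, Retry, Reset}; fixed.
Sat(AF (AX (¬grant ∨ valid))) = {Done, Retry, Reset}
Init ∉ Sat(AF (AX (¬grant ∨ valid))) = {Done, Retry, Reset}, so the formula does not hold at Init.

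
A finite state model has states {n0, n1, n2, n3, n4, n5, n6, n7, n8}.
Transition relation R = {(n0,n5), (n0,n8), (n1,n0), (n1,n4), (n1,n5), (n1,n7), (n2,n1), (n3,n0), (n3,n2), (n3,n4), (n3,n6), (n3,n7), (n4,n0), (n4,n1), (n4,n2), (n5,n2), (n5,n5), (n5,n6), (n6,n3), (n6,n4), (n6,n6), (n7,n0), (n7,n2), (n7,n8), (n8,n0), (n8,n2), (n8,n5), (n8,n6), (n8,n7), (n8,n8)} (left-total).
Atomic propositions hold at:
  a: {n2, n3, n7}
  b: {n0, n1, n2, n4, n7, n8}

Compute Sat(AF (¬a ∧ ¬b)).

{n5, n6}

Sat(¬a) = {n0, n1, n4, n5, n6, n8}
Sat(¬b) = {n3, n5, n6}
Sat(¬a ∧ ¬b) = {n5, n6}
AF (¬a ∧ ¬b): least fixpoint, start Z0 = {n5, n6}, add states with every successor in Z. Already a fixed point.
Sat(AF (¬a ∧ ¬b)) = {n5, n6}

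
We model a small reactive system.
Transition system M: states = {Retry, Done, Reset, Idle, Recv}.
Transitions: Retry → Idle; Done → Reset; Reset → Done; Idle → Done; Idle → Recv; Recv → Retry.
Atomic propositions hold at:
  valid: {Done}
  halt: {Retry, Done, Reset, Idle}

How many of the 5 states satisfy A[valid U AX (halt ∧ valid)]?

2

Sat(halt ∧ valid) = {Done}
Sat(AX (halt ∧ valid)) = {s : every successor in {Done}} = {Reset}
A[valid U AX (halt ∧ valid)]: least fixpoint, start Z0 = Sat(AX (halt ∧ valid)) = {Reset}, add states in Sat(valid) with every successor in Z. Z1 = {Done, Reset}; fixed.
Sat(A[valid U AX (halt ∧ valid)]) = {Done, Reset}
|Sat(A[valid U AX (halt ∧ valid)])| = |{Done, Reset}| = 2.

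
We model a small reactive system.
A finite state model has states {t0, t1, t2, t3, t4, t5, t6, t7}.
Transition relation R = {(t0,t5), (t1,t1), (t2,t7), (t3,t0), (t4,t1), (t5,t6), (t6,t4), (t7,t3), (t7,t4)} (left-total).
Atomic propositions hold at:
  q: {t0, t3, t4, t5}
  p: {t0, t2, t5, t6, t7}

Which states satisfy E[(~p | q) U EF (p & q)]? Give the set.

{t0, t2, t3, t5, t7}

Sat(~p) = {t1, t3, t4}
Sat(~p | q) = {t0, t1, t3, t4, t5}
Sat(p & q) = {t0, t5}
EF (p & q): least fixpoint, start Z0 = {t0, t5}, add states with some successor in Z. Z1 = {t0, t3, t5}; Z2 = {t0, t3, t5, t7}; Z3 = {t0, t2, t3, t5, t7}; fixed.
Sat(EF (p & q)) = {t0, t2, t3, t5, t7}
E[(~p | q) U EF (p & q)]: least fixpoint, start Z0 = Sat(EF (p & q)) = {t0, t2, t3, t5, t7}, add states in Sat(~p | q) with some successor in Z. Already a fixed point.
Sat(E[(~p | q) U EF (p & q)]) = {t0, t2, t3, t5, t7}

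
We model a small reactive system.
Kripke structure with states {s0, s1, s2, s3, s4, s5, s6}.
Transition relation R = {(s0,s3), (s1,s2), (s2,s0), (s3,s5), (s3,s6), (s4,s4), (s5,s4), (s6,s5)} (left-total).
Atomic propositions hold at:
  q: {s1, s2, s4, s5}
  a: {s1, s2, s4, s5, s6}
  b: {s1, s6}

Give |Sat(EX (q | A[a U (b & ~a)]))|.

Sat(~a) = {s0, s3}
Sat(b & ~a) = ∅
A[a U (b & ~a)]: least fixpoint, start Z0 = Sat((b & ~a)) = ∅, add states in Sat(a) with every successor in Z. Already a fixed point.
Sat(A[a U (b & ~a)]) = ∅
Sat(q | A[a U (b & ~a)]) = {s1, s2, s4, s5}
Sat(EX (q | A[a U (b & ~a)])) = {s : some successor in {s1, s2, s4, s5}} = {s1, s3, s4, s5, s6}
|Sat(EX (q | A[a U (b & ~a)]))| = |{s1, s3, s4, s5, s6}| = 5.

5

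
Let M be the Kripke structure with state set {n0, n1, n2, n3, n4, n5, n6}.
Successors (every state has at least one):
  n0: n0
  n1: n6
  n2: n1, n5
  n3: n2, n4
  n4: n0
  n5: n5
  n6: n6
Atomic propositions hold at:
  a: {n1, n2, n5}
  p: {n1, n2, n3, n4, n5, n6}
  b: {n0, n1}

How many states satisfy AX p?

5

Sat(AX p) = {s : every successor in {n1, n2, n3, n4, n5, n6}} = {n1, n2, n3, n5, n6}
|Sat(AX p)| = |{n1, n2, n3, n5, n6}| = 5.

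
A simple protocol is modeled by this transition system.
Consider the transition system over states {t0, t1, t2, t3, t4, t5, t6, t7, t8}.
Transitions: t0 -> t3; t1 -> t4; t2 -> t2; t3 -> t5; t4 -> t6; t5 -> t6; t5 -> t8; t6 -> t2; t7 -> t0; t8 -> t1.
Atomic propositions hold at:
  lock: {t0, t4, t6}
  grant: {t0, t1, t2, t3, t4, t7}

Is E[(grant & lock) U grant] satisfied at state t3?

Yes

Sat(grant & lock) = {t0, t4}
E[(grant & lock) U grant]: least fixpoint, start Z0 = Sat(grant) = {t0, t1, t2, t3, t4, t7}, add states in Sat(grant & lock) with some successor in Z. Already a fixed point.
Sat(E[(grant & lock) U grant]) = {t0, t1, t2, t3, t4, t7}
t3 ∈ Sat(E[(grant & lock) U grant]) = {t0, t1, t2, t3, t4, t7}, so the formula holds at t3.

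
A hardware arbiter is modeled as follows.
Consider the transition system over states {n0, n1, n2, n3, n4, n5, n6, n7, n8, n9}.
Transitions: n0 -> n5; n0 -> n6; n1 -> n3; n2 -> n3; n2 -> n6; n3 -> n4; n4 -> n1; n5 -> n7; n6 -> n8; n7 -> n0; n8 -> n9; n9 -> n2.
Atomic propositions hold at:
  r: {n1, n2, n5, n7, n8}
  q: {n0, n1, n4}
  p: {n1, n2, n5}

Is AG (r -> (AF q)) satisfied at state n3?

AF q: least fixpoint, start Z0 = {n0, n1, n4}, add states with every successor in Z. Z1 = {n0, n1, n3, n4, n7}; Z2 = {n0, n1, n3, n4, n5, n7}; fixed.
Sat(AF q) = {n0, n1, n3, n4, n5, n7}
Sat(r -> (AF q)) = {n0, n1, n3, n4, n5, n6, n7, n9}
AG (r -> (AF q)): greatest fixpoint, start Z0 = {n0, n1, n3, n4, n5, n6, n7, n9}, keep only states in Sat with every successor in Z. Z1 = {n0, n1, n3, n4, n5, n7}; Z2 = {n1, n3, n4, n5, n7}; Z3 = {n1, n3, n4, n5}; Z4 = {n1, n3, n4}; fixed.
Sat(AG (r -> (AF q))) = {n1, n3, n4}
n3 ∈ Sat(AG (r -> (AF q))) = {n1, n3, n4}, so the formula holds at n3.

Yes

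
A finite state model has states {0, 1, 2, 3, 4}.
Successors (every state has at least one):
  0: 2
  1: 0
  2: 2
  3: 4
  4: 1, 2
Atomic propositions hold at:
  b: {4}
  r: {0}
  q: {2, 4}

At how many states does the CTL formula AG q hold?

AG q: greatest fixpoint, start Z0 = {2, 4}, keep only states in Sat with every successor in Z. Z1 = {2}; fixed.
Sat(AG q) = {2}
|Sat(AG q)| = |{2}| = 1.

1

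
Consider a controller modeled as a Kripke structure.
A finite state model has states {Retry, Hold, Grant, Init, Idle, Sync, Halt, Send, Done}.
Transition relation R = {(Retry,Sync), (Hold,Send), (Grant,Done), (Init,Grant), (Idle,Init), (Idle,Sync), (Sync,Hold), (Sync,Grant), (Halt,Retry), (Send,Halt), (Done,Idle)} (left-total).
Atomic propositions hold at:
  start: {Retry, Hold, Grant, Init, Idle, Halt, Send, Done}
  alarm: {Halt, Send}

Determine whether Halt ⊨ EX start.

Yes

Sat(EX start) = {s : some successor in {Retry, Hold, Grant, Init, Idle, Halt, Send, Done}} = {Hold, Grant, Init, Idle, Sync, Halt, Send, Done}
Halt ∈ Sat(EX start) = {Hold, Grant, Init, Idle, Sync, Halt, Send, Done}, so the formula holds at Halt.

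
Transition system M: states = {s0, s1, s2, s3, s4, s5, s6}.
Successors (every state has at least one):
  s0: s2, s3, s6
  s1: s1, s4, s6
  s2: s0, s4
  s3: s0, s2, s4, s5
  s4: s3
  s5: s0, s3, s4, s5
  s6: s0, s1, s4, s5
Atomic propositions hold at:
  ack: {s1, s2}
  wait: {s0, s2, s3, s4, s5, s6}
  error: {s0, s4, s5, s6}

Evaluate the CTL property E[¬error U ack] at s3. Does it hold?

Sat(¬error) = {s1, s2, s3}
E[¬error U ack]: least fixpoint, start Z0 = Sat(ack) = {s1, s2}, add states in Sat(¬error) with some successor in Z. Z1 = {s1, s2, s3}; fixed.
Sat(E[¬error U ack]) = {s1, s2, s3}
s3 ∈ Sat(E[¬error U ack]) = {s1, s2, s3}, so the formula holds at s3.

Yes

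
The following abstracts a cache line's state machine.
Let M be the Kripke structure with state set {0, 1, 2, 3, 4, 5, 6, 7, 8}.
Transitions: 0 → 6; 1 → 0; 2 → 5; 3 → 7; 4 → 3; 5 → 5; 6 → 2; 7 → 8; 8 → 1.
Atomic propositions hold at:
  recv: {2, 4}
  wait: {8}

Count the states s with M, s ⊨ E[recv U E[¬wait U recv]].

5

Sat(¬wait) = {0, 1, 2, 3, 4, 5, 6, 7}
E[¬wait U recv]: least fixpoint, start Z0 = Sat(recv) = {2, 4}, add states in Sat(¬wait) with some successor in Z. Z1 = {2, 4, 6}; Z2 = {0, 2, 4, 6}; Z3 = {0, 1, 2, 4, 6}; fixed.
Sat(E[¬wait U recv]) = {0, 1, 2, 4, 6}
E[recv U E[¬wait U recv]]: least fixpoint, start Z0 = Sat(E[¬wait U recv]) = {0, 1, 2, 4, 6}, add states in Sat(recv) with some successor in Z. Already a fixed point.
Sat(E[recv U E[¬wait U recv]]) = {0, 1, 2, 4, 6}
|Sat(E[recv U E[¬wait U recv]])| = |{0, 1, 2, 4, 6}| = 5.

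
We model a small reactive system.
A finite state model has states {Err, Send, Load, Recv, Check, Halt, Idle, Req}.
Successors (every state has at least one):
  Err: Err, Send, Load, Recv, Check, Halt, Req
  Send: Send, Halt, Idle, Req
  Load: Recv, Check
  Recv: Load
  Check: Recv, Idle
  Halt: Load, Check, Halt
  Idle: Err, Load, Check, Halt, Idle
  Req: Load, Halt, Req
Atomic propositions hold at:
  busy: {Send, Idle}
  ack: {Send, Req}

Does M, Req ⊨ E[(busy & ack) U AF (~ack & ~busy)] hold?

No

Sat(busy & ack) = {Send}
Sat(~ack) = {Err, Load, Recv, Check, Halt, Idle}
Sat(~busy) = {Err, Load, Recv, Check, Halt, Req}
Sat(~ack & ~busy) = {Err, Load, Recv, Check, Halt}
AF (~ack & ~busy): least fixpoint, start Z0 = {Err, Load, Recv, Check, Halt}, add states with every successor in Z. Already a fixed point.
Sat(AF (~ack & ~busy)) = {Err, Load, Recv, Check, Halt}
E[(busy & ack) U AF (~ack & ~busy)]: least fixpoint, start Z0 = Sat(AF (~ack & ~busy)) = {Err, Load, Recv, Check, Halt}, add states in Sat(busy & ack) with some successor in Z. Z1 = {Err, Send, Load, Recv, Check, Halt}; fixed.
Sat(E[(busy & ack) U AF (~ack & ~busy)]) = {Err, Send, Load, Recv, Check, Halt}
Req ∉ Sat(E[(busy & ack) U AF (~ack & ~busy)]) = {Err, Send, Load, Recv, Check, Halt}, so the formula does not hold at Req.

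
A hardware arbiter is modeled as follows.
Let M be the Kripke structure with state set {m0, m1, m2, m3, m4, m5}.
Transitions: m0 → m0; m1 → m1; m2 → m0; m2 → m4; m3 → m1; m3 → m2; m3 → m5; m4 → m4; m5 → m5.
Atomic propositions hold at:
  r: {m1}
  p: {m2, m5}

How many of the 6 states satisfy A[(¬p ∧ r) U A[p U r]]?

1

Sat(¬p) = {m0, m1, m3, m4}
Sat(¬p ∧ r) = {m1}
A[p U r]: least fixpoint, start Z0 = Sat(r) = {m1}, add states in Sat(p) with every successor in Z. Already a fixed point.
Sat(A[p U r]) = {m1}
A[(¬p ∧ r) U A[p U r]]: least fixpoint, start Z0 = Sat(A[p U r]) = {m1}, add states in Sat(¬p ∧ r) with every successor in Z. Already a fixed point.
Sat(A[(¬p ∧ r) U A[p U r]]) = {m1}
|Sat(A[(¬p ∧ r) U A[p U r]])| = |{m1}| = 1.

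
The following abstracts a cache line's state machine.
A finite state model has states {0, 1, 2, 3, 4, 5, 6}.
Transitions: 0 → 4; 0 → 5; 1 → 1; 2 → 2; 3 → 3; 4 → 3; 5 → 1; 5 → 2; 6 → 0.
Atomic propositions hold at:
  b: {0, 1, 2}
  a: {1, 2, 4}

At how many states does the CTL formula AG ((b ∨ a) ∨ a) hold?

Sat(b ∨ a) = {0, 1, 2, 4}
Sat((b ∨ a) ∨ a) = {0, 1, 2, 4}
AG ((b ∨ a) ∨ a): greatest fixpoint, start Z0 = {0, 1, 2, 4}, keep only states in Sat with every successor in Z. Z1 = {1, 2}; fixed.
Sat(AG ((b ∨ a) ∨ a)) = {1, 2}
|Sat(AG ((b ∨ a) ∨ a))| = |{1, 2}| = 2.

2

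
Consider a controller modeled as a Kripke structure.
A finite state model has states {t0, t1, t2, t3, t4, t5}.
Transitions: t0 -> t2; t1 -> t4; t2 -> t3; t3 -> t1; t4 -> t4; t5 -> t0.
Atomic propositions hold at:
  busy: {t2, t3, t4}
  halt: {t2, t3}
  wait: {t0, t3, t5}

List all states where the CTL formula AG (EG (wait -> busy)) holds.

{t1, t2, t3, t4}

Sat(wait -> busy) = {t1, t2, t3, t4}
EG (wait -> busy): greatest fixpoint, start Z0 = {t1, t2, t3, t4}, keep only states in Sat with some successor in Z. Already a fixed point.
Sat(EG (wait -> busy)) = {t1, t2, t3, t4}
AG (EG (wait -> busy)): greatest fixpoint, start Z0 = {t1, t2, t3, t4}, keep only states in Sat with every successor in Z. Already a fixed point.
Sat(AG (EG (wait -> busy))) = {t1, t2, t3, t4}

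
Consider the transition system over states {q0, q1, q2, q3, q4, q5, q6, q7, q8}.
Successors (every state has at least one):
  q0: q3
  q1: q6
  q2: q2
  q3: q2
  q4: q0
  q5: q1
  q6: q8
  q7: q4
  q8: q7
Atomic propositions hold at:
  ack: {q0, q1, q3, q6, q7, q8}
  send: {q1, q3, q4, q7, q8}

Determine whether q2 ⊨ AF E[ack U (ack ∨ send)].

Sat(ack ∨ send) = {q0, q1, q3, q4, q6, q7, q8}
E[ack U (ack ∨ send)]: least fixpoint, start Z0 = Sat((ack ∨ send)) = {q0, q1, q3, q4, q6, q7, q8}, add states in Sat(ack) with some successor in Z. Already a fixed point.
Sat(E[ack U (ack ∨ send)]) = {q0, q1, q3, q4, q6, q7, q8}
AF E[ack U (ack ∨ send)]: least fixpoint, start Z0 = {q0, q1, q3, q4, q6, q7, q8}, add states with every successor in Z. Z1 = {q0, q1, q3, q4, q5, q6, q7, q8}; fixed.
Sat(AF E[ack U (ack ∨ send)]) = {q0, q1, q3, q4, q5, q6, q7, q8}
q2 ∉ Sat(AF E[ack U (ack ∨ send)]) = {q0, q1, q3, q4, q5, q6, q7, q8}, so the formula does not hold at q2.

No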